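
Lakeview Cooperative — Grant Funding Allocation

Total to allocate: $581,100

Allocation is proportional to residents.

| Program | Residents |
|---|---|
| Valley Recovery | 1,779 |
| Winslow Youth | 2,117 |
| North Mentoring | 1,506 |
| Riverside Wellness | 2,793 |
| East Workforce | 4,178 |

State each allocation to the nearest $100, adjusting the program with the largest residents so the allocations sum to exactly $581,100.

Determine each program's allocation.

Total residents = 1,779 + 2,117 + 1,506 + 2,793 + 4,178 = 12,373.
Pro-rata amounts: Valley Recovery 83,551.03; Winslow Youth 99,425.26; North Mentoring 70,729.54; Riverside Wellness 131,173.71; East Workforce 196,220.46.
Rounded to nearest $100: Valley Recovery $83,600; Winslow Youth $99,400; North Mentoring $70,700; Riverside Wellness $131,200; East Workforce $196,200. Sum = $581,100.
Rounded total matches; no reconciliation needed.

Valley Recovery: $83,600; Winslow Youth: $99,400; North Mentoring: $70,700; Riverside Wellness: $131,200; East Workforce: $196,200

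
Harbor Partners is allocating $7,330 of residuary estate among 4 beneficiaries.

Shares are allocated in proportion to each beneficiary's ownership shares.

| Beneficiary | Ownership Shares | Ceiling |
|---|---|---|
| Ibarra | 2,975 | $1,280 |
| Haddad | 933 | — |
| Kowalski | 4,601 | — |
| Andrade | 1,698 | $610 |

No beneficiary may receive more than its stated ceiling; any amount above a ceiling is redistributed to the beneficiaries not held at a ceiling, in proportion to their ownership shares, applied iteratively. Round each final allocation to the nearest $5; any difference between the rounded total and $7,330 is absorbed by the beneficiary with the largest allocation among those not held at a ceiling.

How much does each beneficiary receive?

Total ownership shares = 10,207.
Unconstrained shares: Ibarra 2,136.45; Haddad 670.02; Kowalski 3,304.14; Andrade 1,219.39.
Held at cap: Ibarra ($1,280), Andrade ($610); remaining pool $5,440 reallocated over remaining ownership shares 5,534.
Remaining shares: Haddad 917.15 → $915; Kowalski 4,522.85 → $4,525.

Ibarra: $1,280; Haddad: $915; Kowalski: $4,525; Andrade: $610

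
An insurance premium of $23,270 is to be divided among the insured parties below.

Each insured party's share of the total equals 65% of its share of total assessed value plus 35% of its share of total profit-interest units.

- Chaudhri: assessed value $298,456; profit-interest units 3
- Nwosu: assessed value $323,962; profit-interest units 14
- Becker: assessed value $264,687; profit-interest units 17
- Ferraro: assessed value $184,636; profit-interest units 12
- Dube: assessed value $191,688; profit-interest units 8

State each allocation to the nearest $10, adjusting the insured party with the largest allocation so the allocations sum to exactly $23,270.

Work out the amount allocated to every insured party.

Chaudhri: $4,030 · Nwosu: $5,990 · Becker: $5,730 · Ferraro: $4,020 · Dube: $3,500

Totals — assessed value 1,263,429, profit-interest units 54.
Blended shares (65% assessed value + 35% profit-interest units): Chaudhri 0.1730; Nwosu 0.2574; Becker 0.2464; Ferraro 0.1728; Dube 0.1505.
Unrounded shares: Chaudhri 4,025.52; Nwosu 5,989.94; Becker 5,732.79; Ferraro 4,020.31; Dube 3,501.44.
At nearest $10: Chaudhri $4,030; Nwosu $5,990; Becker $5,730; Ferraro $4,020; Dube $3,500. Sum = $23,270.
Rounded total matches; no reconciliation needed.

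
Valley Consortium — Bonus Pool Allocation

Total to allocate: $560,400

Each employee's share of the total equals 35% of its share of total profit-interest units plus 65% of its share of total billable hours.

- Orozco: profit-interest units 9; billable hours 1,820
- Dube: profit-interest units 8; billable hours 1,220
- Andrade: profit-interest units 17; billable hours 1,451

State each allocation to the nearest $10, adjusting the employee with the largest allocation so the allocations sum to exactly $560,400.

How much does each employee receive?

Orozco: $199,540 | Dube: $145,100 | Andrade: $215,760

Totals — profit-interest units 34, billable hours 4,491.
Combined weights (35% profit-interest units + 65% billable hours): Orozco 0.3561; Dube 0.2589; Andrade 0.3850.
Pro-rata amounts: Orozco 199,537.58; Dube 145,103.43; Andrade 215,758.99.
At nearest $10: Orozco $199,540; Dube $145,100; Andrade $215,760. Sum = $560,400.
Sum already equals the total — no adjustment.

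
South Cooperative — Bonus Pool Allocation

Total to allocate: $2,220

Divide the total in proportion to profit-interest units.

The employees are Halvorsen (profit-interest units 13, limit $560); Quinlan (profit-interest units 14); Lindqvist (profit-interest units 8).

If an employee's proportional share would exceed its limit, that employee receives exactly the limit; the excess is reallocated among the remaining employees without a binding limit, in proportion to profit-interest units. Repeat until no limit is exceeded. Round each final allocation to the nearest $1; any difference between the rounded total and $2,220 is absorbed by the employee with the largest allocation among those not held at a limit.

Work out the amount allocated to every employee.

Halvorsen: $560 | Quinlan: $1,056 | Lindqvist: $604

Sum of profit-interest units: 35.
Pro-rata shares before constraints: Halvorsen 824.57; Quinlan 888.00; Lindqvist 507.43.
Cap binds for Halvorsen ($560); residual $1,660 reallocated over remaining profit-interest units 22.
Redistributed shares: Quinlan 1,056.36 → $1,056; Lindqvist 603.64 → $604.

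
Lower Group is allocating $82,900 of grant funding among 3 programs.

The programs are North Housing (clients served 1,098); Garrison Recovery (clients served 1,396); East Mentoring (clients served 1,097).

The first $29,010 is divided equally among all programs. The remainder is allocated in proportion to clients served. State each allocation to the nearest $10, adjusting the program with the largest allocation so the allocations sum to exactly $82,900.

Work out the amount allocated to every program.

North Housing: $26,150 | Garrison Recovery: $30,620 | East Mentoring: $26,130

Equal tier: $29,010 ÷ 3 = $9,670 apiece.
Remainder $53,890 by clients served (total 3,591): North Housing 16,477.64 → $16,480; Garrison Recovery 20,949.72 → $20,950; East Mentoring 16,462.64 → $16,460.
Totals: North Housing $9,670 + $16,480 = $26,150; Garrison Recovery $9,670 + $20,950 = $30,620; East Mentoring $9,670 + $16,460 = $26,130.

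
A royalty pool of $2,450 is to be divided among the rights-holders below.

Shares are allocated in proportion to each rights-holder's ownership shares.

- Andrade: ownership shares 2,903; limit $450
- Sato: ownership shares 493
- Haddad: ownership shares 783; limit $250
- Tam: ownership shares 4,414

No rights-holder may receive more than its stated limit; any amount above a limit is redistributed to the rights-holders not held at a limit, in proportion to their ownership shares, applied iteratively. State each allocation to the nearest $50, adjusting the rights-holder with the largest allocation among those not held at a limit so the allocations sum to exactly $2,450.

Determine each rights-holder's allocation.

Andrade: $450 · Sato: $200 · Haddad: $250 · Tam: $1,550

Combined ownership shares = 8,593.
Proportional shares (ignoring caps): Andrade 827.69; Sato 140.56; Haddad 223.25; Tam 1,258.50.
Held at cap: Andrade ($450); balance $2,000 reallocated over remaining ownership shares 5,690.
Held at cap: Haddad ($250); balance $1,750 reallocated over remaining ownership shares 4,907.
Shares after redistribution: Sato 175.82 → $200; Tam 1,574.18 → $1,550.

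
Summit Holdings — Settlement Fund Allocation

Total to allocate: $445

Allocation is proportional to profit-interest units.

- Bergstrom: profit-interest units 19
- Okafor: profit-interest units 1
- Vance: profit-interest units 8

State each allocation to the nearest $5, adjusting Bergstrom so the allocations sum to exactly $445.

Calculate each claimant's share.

Bergstrom: $305; Okafor: $15; Vance: $125

Total profit-interest units = 28.
Pro-rata amounts: Bergstrom 19/28 × $445 = 301.96; Okafor 1/28 × $445 = 15.89; Vance 8/28 × $445 = 127.14.
At nearest $5: Bergstrom $300; Okafor $15; Vance $125. Sum = $440.
Difference $445 − $440 = +$5 applied to Bergstrom: Bergstrom becomes $305.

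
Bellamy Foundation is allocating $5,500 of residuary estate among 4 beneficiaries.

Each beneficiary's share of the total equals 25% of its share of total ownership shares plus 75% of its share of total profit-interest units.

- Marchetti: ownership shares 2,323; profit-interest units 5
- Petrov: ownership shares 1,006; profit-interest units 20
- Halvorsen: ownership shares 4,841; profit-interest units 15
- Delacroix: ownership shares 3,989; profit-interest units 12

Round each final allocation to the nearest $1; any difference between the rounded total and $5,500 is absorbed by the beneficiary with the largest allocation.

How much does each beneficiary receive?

Totals — ownership shares 12,159, profit-interest units 52.
Combined weights (25% ownership shares + 75% profit-interest units): Marchetti 0.1199; Petrov 0.3091; Halvorsen 0.3159; Delacroix 0.2551.
Proportional shares: Marchetti 659.33; Petrov 1,700.30; Halvorsen 1,737.35; Delacroix 1,403.02.
At nearest $1: Marchetti $659; Petrov $1,700; Halvorsen $1,737; Delacroix $1,403. Sum = $5,499.
Difference $5,500 − $5,499 = +$1 applied to largest allocation (Halvorsen): Halvorsen becomes $1,738.

Marchetti: $659 | Petrov: $1,700 | Halvorsen: $1,738 | Delacroix: $1,403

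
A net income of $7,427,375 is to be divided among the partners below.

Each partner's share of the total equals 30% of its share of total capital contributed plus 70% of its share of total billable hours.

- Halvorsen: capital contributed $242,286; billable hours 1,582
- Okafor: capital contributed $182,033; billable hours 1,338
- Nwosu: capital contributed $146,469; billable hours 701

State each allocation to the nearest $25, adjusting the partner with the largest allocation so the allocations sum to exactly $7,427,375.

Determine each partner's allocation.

Halvorsen: $3,217,325 | Okafor: $2,631,750 | Nwosu: $1,578,300

Totals — capital contributed 570,788, billable hours 3,621.
Combined weights (30% capital contributed + 70% billable hours): Halvorsen 0.4332; Okafor 0.3543; Nwosu 0.2125.
Raw shares: Halvorsen 3,217,316.18; Okafor 2,631,759.65; Nwosu 1,578,299.16.
At nearest $25: Halvorsen $3,217,325; Okafor $2,631,750; Nwosu $1,578,300. Sum = $7,427,375.
Sum already equals the total — no adjustment.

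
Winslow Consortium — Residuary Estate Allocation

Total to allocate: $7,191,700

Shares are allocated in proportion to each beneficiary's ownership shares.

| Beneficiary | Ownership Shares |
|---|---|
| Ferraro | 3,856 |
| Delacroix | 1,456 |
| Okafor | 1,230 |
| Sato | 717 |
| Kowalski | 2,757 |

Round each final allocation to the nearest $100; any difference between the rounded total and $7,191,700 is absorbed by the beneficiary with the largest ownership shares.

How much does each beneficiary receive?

Ownership shares total: 3,856 + 1,456 + 1,230 + 717 + 2,757 = 10,016.
Proportional shares: Ferraro 2,768,689.62; Delacroix 1,045,438.82; Okafor 883,166.03; Sato 514,821.18; Kowalski 1,979,584.36.
At nearest $100: Ferraro $2,768,700; Delacroix $1,045,400; Okafor $883,200; Sato $514,800; Kowalski $1,979,600. Sum = $7,191,700.
No rounding difference to absorb.

Ferraro: $2,768,700 · Delacroix: $1,045,400 · Okafor: $883,200 · Sato: $514,800 · Kowalski: $1,979,600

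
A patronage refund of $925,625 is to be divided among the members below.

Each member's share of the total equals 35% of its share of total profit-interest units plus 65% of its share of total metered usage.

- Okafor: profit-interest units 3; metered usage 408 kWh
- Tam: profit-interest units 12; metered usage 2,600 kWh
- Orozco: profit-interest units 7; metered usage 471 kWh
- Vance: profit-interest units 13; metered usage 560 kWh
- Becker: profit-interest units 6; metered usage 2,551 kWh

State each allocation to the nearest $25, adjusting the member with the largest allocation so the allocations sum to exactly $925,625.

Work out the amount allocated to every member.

Profit-interest units total 41; metered usage total 6,590.
Blended shares (35% profit-interest units + 65% metered usage): Okafor 0.0659; Tam 0.3589; Orozco 0.1062; Vance 0.1662; Becker 0.3028.
Pro-rata amounts: Okafor 60,954.76; Tam 332,195.88; Orozco 98,313.27; Vance 153,848.89; Becker 280,312.20.
At nearest $25: Okafor $60,950; Tam $332,200; Orozco $98,325; Vance $153,850; Becker $280,300. Sum = $925,625.
No rounding difference to absorb.

Okafor: $60,950 · Tam: $332,200 · Orozco: $98,325 · Vance: $153,850 · Becker: $280,300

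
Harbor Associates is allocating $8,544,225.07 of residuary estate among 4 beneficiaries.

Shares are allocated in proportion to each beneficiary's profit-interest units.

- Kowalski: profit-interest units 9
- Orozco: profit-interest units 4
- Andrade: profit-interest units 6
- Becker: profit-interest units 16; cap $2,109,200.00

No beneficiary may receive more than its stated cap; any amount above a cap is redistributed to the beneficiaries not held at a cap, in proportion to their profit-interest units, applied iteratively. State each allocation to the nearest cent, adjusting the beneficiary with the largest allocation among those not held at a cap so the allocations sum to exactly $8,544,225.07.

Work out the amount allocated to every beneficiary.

Total profit-interest units = 35.
Unconstrained shares: Kowalski 2,197,086.4466; Orozco 976,482.8651; Andrade 1,464,724.2977; Becker 3,905,931.4606.
Cap binds for Becker ($2,109,200.00); remaining pool $6,435,025.07 reallocated over remaining profit-interest units 19.
Redistributed shares: Kowalski 3,048,169.7700 → $3,048,169.77; Orozco 1,354,742.1200 → $1,354,742.12; Andrade 2,032,113.1800 → $2,032,113.18.

Kowalski: $3,048,169.77 | Orozco: $1,354,742.12 | Andrade: $2,032,113.18 | Becker: $2,109,200.00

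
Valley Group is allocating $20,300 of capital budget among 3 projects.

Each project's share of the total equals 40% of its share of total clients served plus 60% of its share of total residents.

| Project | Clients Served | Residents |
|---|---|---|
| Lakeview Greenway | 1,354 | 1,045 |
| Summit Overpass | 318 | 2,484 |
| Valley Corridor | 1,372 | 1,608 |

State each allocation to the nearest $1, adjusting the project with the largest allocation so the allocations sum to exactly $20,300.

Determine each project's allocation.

Lakeview Greenway: $6,090; Summit Overpass: $6,738; Valley Corridor: $7,472

Totals — clients served 3,044, residents 5,137.
Composite weights (40% clients served + 60% residents): Lakeview Greenway 0.3000; Summit Overpass 0.3319; Valley Corridor 0.3681.
Unrounded shares: Lakeview Greenway 6,089.58; Summit Overpass 6,737.93; Valley Corridor 7,472.49.
Rounded to nearest $1: Lakeview Greenway $6,090; Summit Overpass $6,738; Valley Corridor $7,472. Sum = $20,300.
No rounding difference to absorb.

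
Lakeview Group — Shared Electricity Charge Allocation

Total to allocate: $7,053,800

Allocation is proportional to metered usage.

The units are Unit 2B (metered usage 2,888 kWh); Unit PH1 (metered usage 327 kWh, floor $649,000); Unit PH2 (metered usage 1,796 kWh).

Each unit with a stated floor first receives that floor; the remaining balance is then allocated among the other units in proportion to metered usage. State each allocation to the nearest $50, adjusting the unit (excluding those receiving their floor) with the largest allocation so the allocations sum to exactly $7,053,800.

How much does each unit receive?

Guaranteed amounts: Unit PH1 $649,000. Residual $6,404,800.
Residual split over remaining metered usage 4,684: Unit 2B 3,948,988.56 → $3,949,000; Unit PH2 2,455,811.44 → $2,455,800.

Unit 2B: $3,949,000 · Unit PH1: $649,000 · Unit PH2: $2,455,800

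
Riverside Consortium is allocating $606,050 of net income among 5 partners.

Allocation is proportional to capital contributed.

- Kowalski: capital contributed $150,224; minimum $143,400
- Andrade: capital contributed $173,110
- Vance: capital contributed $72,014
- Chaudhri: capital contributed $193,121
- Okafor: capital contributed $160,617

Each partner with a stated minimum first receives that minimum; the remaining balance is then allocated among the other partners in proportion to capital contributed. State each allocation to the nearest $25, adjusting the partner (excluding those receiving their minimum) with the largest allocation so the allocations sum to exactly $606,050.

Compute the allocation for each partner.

Kowalski: $143,400 | Andrade: $133,725 | Vance: $55,625 | Chaudhri: $149,225 | Okafor: $124,075

Minimums first: Kowalski $143,400. Balance $462,650.
Balance split over remaining capital contributed 598,862: Andrade 133,735.89 → $133,725; Vance 55,634.31 → $55,625; Chaudhri 149,195.36 → $149,200; Okafor 124,084.44 → $124,075.
Rounding difference +$25 applied to Chaudhri → $149,225.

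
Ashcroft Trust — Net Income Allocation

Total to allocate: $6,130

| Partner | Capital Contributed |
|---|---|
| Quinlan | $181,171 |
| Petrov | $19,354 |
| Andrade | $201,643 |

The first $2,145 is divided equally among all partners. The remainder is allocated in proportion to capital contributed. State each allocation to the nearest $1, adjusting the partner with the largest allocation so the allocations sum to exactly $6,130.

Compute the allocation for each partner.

Quinlan: $2,510 | Petrov: $907 | Andrade: $2,713

Equal tier: $2,145 ÷ 3 = $715 apiece.
Remainder $3,985 by capital contributed (total 402,168): Quinlan 1,795.19 → $1,795; Petrov 191.77 → $192; Andrade 1,998.04 → $1,998.
Totals: Quinlan $715 + $1,795 = $2,510; Petrov $715 + $192 = $907; Andrade $715 + $1,998 = $2,713.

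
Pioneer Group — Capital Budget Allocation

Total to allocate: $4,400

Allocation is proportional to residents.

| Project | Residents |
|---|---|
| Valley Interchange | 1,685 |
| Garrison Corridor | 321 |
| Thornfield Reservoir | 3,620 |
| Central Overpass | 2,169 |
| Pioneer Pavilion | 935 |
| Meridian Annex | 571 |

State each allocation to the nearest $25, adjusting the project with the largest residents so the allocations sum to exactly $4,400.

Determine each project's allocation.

Sum of residents: 9,301.
Unrounded shares: Valley Interchange 1,685/9,301 × $4,400 = 797.12; Garrison Corridor 321/9,301 × $4,400 = 151.85; Thornfield Reservoir 3,620/9,301 × $4,400 = 1,712.504; Central Overpass 2,169/9,301 × $4,400 = 1,026.08; Pioneer Pavilion 935/9,301 × $4,400 = 442.32; Meridian Annex 571/9,301 × $4,400 = 270.12.
After rounding ($25): Valley Interchange $800; Garrison Corridor $150; Thornfield Reservoir $1,725; Central Overpass $1,025; Pioneer Pavilion $450; Meridian Annex $275. Sum = $4,425.
Difference $4,400 − $4,425 = −$25 applied to largest residents (Thornfield Reservoir): Thornfield Reservoir becomes $1,700.

Valley Interchange: $800 · Garrison Corridor: $150 · Thornfield Reservoir: $1,700 · Central Overpass: $1,025 · Pioneer Pavilion: $450 · Meridian Annex: $275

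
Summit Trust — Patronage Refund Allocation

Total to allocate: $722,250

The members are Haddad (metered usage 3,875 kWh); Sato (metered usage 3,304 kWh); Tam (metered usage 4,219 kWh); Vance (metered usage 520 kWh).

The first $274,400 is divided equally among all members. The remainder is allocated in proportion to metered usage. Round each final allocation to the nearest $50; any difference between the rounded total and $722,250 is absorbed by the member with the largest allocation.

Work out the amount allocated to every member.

First tranche $274,400 split equally: $68,600 each.
Remainder $447,850 by metered usage (total 11,918): Haddad 145,613.25 → $145,600; Sato 124,156.44 → $124,150; Tam 158,539.95 → $158,550; Vance 19,540.36 → $19,550.
Totals: Haddad $68,600 + $145,600 = $214,200; Sato $68,600 + $124,150 = $192,750; Tam $68,600 + $158,550 = $227,150; Vance $68,600 + $19,550 = $88,150.

Haddad: $214,200 · Sato: $192,750 · Tam: $227,150 · Vance: $88,150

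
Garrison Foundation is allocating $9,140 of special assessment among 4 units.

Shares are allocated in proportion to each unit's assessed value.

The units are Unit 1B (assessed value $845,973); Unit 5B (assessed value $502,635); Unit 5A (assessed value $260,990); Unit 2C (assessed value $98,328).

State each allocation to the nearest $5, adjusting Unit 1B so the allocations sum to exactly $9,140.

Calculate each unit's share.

Unit 1B: $4,530 | Unit 5B: $2,690 | Unit 5A: $1,395 | Unit 2C: $525

Total assessed value = 1,707,926.
Pro-rata amounts: Unit 1B 845,973/1,707,926 × $9,140 = 4,527.24; Unit 5B 502,635/1,707,926 × $9,140 = 2,689.86; Unit 5A 260,990/1,707,926 × $9,140 = 1,396.69; Unit 2C 98,328/1,707,926 × $9,140 = 526.20.
At nearest $5: Unit 1B $4,525; Unit 5B $2,690; Unit 5A $1,395; Unit 2C $525. Sum = $9,135.
Difference $9,140 − $9,135 = +$5 applied to Unit 1B: Unit 1B becomes $4,530.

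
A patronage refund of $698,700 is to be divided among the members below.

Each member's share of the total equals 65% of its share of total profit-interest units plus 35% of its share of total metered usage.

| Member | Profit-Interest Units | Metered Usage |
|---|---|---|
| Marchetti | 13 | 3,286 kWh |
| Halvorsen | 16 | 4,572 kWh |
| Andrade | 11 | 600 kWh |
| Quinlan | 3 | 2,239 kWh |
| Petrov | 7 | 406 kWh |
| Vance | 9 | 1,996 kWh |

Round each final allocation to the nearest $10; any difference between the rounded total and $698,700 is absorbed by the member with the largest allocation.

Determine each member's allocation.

Totals — profit-interest units 59, metered usage 13,099.
Composite weights (65% profit-interest units + 35% metered usage): Marchetti 0.2310; Halvorsen 0.2984; Andrade 0.1372; Quinlan 0.0929; Petrov 0.0880; Vance 0.1525.
Raw shares: Marchetti 161,414.33; Halvorsen 208,515.27; Andrade 95,874.36; Quinlan 64,892.48; Petrov 61,462.40; Vance 106,541.17.
At nearest $10: Marchetti $161,410; Halvorsen $208,520; Andrade $95,870; Quinlan $64,890; Petrov $61,460; Vance $106,540. Sum = $698,690.
Difference $698,700 − $698,690 = +$10 applied to largest allocation (Halvorsen): Halvorsen becomes $208,530.

Marchetti: $161,410 | Halvorsen: $208,530 | Andrade: $95,870 | Quinlan: $64,890 | Petrov: $61,460 | Vance: $106,540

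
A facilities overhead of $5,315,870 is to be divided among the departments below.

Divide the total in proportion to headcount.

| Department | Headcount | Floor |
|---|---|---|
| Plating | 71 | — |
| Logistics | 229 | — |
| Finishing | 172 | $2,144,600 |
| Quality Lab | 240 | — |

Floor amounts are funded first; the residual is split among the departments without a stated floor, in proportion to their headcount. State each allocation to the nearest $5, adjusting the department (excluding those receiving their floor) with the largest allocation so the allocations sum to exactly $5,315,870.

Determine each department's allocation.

Fund the minimums — Finishing $2,144,600. Balance $3,171,270.
Balance split over remaining headcount 540: Plating 416,963.28 → $416,965; Logistics 1,344,853.39 → $1,344,855; Quality Lab 1,409,453.33 → $1,409,455.
Rounding difference −$5 applied to Quality Lab → $1,409,450.

Plating: $416,965; Logistics: $1,344,855; Finishing: $2,144,600; Quality Lab: $1,409,450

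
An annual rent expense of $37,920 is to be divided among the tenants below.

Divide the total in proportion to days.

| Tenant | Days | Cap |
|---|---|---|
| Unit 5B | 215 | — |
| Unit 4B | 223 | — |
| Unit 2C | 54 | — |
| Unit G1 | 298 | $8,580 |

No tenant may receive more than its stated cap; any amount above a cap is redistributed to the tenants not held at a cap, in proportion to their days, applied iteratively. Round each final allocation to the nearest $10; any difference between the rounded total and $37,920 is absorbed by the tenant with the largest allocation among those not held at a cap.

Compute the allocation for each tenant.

Combined days = 790.
Proportional shares (ignoring caps): Unit 5B 10,320.00; Unit 4B 10,704.00; Unit 2C 2,592.00; Unit G1 14,304.00.
Cap binds for Unit G1 ($8,580); remaining pool $29,340 reallocated over remaining days 492.
Remaining shares: Unit 5B 12,821.34 → $12,820; Unit 4B 13,298.41 → $13,300; Unit 2C 3,220.24 → $3,220.

Unit 5B: $12,820 | Unit 4B: $13,300 | Unit 2C: $3,220 | Unit G1: $8,580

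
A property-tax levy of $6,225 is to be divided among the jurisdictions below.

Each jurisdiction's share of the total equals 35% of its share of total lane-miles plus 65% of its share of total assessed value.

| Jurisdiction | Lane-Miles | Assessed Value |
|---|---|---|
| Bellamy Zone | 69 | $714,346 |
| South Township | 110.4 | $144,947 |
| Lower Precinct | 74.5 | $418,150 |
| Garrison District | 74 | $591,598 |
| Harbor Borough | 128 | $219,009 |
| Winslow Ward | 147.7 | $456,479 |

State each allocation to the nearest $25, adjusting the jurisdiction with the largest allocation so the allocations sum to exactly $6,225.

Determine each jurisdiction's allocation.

Bellamy Zone: $1,425 · South Township: $625 · Lower Precinct: $925 · Garrison District: $1,200 · Harbor Borough: $800 · Winslow Ward: $1,250

Totals — lane-miles 603.6, assessed value 2,544,529.
Combined weights (35% lane-miles + 65% assessed value): Bellamy Zone 0.2225; South Township 0.1010; Lower Precinct 0.1500; Garrison District 0.1940; Harbor Borough 0.1302; Winslow Ward 0.2023.
Pro-rata amounts: Bellamy Zone 1,385.00; South Township 628.99; Lower Precinct 933.85; Garrison District 1,207.86; Harbor Borough 810.29; Winslow Ward 1,259.02.
At nearest $25: Bellamy Zone $1,375; South Township $625; Lower Precinct $925; Garrison District $1,200; Harbor Borough $800; Winslow Ward $1,250. Sum = $6,175.
Difference $6,225 − $6,175 = +$50 applied to largest allocation (Bellamy Zone): Bellamy Zone becomes $1,425.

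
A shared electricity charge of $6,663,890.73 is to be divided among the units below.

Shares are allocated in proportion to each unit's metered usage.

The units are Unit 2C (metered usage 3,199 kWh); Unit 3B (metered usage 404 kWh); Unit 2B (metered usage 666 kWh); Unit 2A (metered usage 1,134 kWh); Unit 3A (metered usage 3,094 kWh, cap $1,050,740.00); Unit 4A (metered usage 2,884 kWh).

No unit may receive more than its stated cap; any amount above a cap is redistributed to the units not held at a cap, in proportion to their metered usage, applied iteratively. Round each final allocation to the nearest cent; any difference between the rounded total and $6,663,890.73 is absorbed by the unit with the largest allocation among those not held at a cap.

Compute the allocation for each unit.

Unit 2C: $2,166,823.86 | Unit 3B: $273,647.02 | Unit 2B: $451,111.18 | Unit 2A: $768,108.23 | Unit 3A: $1,050,740.00 | Unit 4A: $1,953,460.44

Sum of metered usage: 11,381.
Unconstrained shares: Unit 2C 1,873,103.1056; Unit 3B 236,553.1900; Unit 2B 389,961.4468; Unit 2A 663,988.4094; Unit 3A 1,811,622.6974; Unit 4A 1,688,661.8808.
Cap binds for Unit 3A ($1,050,740.00); residual $5,613,150.73 reallocated over remaining metered usage 8,287.
Shares after redistribution: Unit 2C 2,166,823.8428 → $2,166,823.84; Unit 3B 273,647.0248 → $273,647.02; Unit 2B 451,111.1845 → $451,111.18; Unit 2A 768,108.2331 → $768,108.23; Unit 4A 1,953,460.4447 → $1,953,460.44.
Rounding difference +$0.02 applied to Unit 2C → $2,166,823.86.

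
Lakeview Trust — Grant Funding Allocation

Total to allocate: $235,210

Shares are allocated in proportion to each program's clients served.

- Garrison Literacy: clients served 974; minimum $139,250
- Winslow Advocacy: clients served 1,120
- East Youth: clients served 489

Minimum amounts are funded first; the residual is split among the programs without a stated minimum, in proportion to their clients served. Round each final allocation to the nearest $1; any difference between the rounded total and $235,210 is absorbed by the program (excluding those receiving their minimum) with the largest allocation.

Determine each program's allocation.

Garrison Literacy: $139,250; Winslow Advocacy: $66,796; East Youth: $29,164

Guaranteed amounts: Garrison Literacy $139,250. Remaining pool $95,960.
Remaining pool split over remaining clients served 1,609: Winslow Advocacy 66,796.27 → $66,796; East Youth 29,163.73 → $29,164.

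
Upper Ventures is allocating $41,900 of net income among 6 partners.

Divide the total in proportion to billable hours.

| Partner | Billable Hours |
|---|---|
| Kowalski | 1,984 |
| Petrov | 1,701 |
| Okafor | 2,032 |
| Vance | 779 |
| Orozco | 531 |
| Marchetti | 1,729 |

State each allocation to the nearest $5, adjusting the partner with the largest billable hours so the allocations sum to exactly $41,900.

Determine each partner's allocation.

Total billable hours = 1,984 + 1,701 + 2,032 + 779 + 531 + 1,729 = 8,756.
Pro-rata amounts: Kowalski 9,494.02; Petrov 8,139.78; Okafor 9,723.71; Vance 3,727.74; Orozco 2,540.99; Marchetti 8,273.77.
Rounded to nearest $5: Kowalski $9,495; Petrov $8,140; Okafor $9,725; Vance $3,730; Orozco $2,540; Marchetti $8,275. Sum = $41,905.
Difference $41,900 − $41,905 = −$5 applied to largest billable hours (Okafor): Okafor becomes $9,720.

Kowalski: $9,495; Petrov: $8,140; Okafor: $9,720; Vance: $3,730; Orozco: $2,540; Marchetti: $8,275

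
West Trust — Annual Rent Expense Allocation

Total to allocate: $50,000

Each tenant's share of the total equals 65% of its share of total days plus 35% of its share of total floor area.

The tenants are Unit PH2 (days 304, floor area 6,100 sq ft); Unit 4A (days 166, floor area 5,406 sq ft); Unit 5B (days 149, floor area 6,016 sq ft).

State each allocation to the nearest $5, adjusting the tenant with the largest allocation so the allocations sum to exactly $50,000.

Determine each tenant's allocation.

Days total 619; floor area total 17,522.
Combined weights (65% days + 35% floor area): Unit PH2 0.4411; Unit 4A 0.2823; Unit 5B 0.2766.
Proportional shares: Unit PH2 22,053.57; Unit 4A 14,114.88; Unit 5B 13,831.55.
After rounding ($5): Unit PH2 $22,055; Unit 4A $14,115; Unit 5B $13,830. Sum = $50,000.
No rounding difference to absorb.

Unit PH2: $22,055; Unit 4A: $14,115; Unit 5B: $13,830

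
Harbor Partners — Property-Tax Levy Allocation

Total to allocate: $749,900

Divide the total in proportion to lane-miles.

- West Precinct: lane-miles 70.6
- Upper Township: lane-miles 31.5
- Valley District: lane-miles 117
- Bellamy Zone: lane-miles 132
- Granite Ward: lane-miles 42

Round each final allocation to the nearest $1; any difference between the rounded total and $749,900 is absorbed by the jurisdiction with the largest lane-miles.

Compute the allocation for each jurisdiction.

Sum of lane-miles: 70.6 + 31.5 + 117 + 132 + 42 = 393.1.
Proportional shares: West Precinct 134,680.59; Upper Township 60,091.20; Valley District 223,195.88; Bellamy Zone 251,810.74; Granite Ward 80,121.60.
At nearest $1: West Precinct $134,681; Upper Township $60,091; Valley District $223,196; Bellamy Zone $251,811; Granite Ward $80,122. Sum = $749,901.
Difference $749,900 − $749,901 = −$1 applied to largest lane-miles (Bellamy Zone): Bellamy Zone becomes $251,810.

West Precinct: $134,681 · Upper Township: $60,091 · Valley District: $223,196 · Bellamy Zone: $251,810 · Granite Ward: $80,122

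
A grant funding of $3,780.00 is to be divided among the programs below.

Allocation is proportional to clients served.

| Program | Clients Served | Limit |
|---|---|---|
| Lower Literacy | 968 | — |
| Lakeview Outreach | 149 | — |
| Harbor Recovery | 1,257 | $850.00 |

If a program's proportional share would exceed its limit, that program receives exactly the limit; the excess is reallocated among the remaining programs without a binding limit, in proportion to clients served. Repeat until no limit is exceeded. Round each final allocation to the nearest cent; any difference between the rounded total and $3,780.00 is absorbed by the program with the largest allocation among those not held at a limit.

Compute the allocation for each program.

Clients served total: 2,374.
Unconstrained shares: Lower Literacy 1,541.2974; Lakeview Outreach 237.2452; Harbor Recovery 2,001.4575.
Capped: Harbor Recovery ($850.00); residual $2,930.00 reallocated over remaining clients served 1,117.
Shares after redistribution: Lower Literacy 2,539.1585 → $2,539.16; Lakeview Outreach 390.8415 → $390.84.

Lower Literacy: $2,539.16 | Lakeview Outreach: $390.84 | Harbor Recovery: $850.00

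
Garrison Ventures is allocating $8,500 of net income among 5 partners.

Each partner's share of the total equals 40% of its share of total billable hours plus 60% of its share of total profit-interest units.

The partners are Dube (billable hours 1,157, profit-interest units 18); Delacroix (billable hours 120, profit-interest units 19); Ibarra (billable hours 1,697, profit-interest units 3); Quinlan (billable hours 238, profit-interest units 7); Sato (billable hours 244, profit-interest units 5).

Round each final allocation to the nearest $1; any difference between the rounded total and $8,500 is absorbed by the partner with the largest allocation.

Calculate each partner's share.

Dube: $2,903; Delacroix: $1,982; Ibarra: $1,964; Quinlan: $921; Sato: $730

Totals — billable hours 3,456, profit-interest units 52.
Composite weights (40% billable hours + 60% profit-interest units): Dube 0.3416; Delacroix 0.2331; Ibarra 0.2310; Quinlan 0.1083; Sato 0.0859.
Pro-rata amounts: Dube 2,903.64; Delacroix 1,981.52; Ibarra 1,963.73; Quinlan 920.68; Sato 730.43.
Rounded to nearest $1: Dube $2,904; Delacroix $1,982; Ibarra $1,964; Quinlan $921; Sato $730. Sum = $8,501.
Difference $8,500 − $8,501 = −$1 applied to largest allocation (Dube): Dube becomes $2,903.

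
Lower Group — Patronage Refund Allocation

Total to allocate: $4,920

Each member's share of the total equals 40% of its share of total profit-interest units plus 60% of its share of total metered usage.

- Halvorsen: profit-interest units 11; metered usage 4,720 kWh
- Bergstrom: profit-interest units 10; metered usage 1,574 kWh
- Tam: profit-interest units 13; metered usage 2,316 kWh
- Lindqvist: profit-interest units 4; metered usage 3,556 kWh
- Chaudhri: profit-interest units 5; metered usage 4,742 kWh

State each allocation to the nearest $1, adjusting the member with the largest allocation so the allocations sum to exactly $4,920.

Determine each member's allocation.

Totals — profit-interest units 43, metered usage 16,908.
Composite weights (40% profit-interest units + 60% metered usage): Halvorsen 0.2698; Bergstrom 0.1489; Tam 0.2031; Lindqvist 0.1634; Chaudhri 0.2148.
Raw shares: Halvorsen 1,327.52; Bergstrom 732.48; Tam 999.33; Lindqvist 803.92; Chaudhri 1,056.75.
After rounding ($1): Halvorsen $1,328; Bergstrom $732; Tam $999; Lindqvist $804; Chaudhri $1,057. Sum = $4,920.
No rounding difference to absorb.

Halvorsen: $1,328; Bergstrom: $732; Tam: $999; Lindqvist: $804; Chaudhri: $1,057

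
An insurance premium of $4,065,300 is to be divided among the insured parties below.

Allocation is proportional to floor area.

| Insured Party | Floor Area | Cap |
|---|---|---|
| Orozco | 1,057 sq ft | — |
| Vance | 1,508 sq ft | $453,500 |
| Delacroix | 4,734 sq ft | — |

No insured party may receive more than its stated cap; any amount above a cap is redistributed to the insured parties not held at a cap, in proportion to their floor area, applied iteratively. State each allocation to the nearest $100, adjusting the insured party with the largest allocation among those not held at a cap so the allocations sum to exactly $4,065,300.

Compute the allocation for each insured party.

Total floor area = 7,299.
Unconstrained shares: Orozco 588,713.81; Vance 839,905.80; Delacroix 2,636,680.39.
Held at cap: Vance ($453,500); balance $3,611,800 reallocated over remaining floor area 5,791.
Remaining shares: Orozco 659,242.38 → $659,200; Delacroix 2,952,557.62 → $2,952,600.

Orozco: $659,200 | Vance: $453,500 | Delacroix: $2,952,600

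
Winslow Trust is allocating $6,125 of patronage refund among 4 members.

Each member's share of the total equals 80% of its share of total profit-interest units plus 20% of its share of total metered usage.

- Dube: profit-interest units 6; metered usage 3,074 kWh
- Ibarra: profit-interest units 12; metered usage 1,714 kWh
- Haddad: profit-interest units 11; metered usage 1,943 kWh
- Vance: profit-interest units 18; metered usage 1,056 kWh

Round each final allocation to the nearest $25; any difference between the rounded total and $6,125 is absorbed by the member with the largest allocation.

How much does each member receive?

Dube: $1,100 · Ibarra: $1,525 · Haddad: $1,450 · Vance: $2,050

Profit-interest units total 47; metered usage total 7,787.
Composite weights (80% profit-interest units + 20% metered usage): Dube 0.1811; Ibarra 0.2483; Haddad 0.2371; Vance 0.3335.
Unrounded shares: Dube 1,109.11; Ibarra 1,520.70; Haddad 1,452.47; Vance 2,042.72.
At nearest $25: Dube $1,100; Ibarra $1,525; Haddad $1,450; Vance $2,050. Sum = $6,125.
Sum already equals the total — no adjustment.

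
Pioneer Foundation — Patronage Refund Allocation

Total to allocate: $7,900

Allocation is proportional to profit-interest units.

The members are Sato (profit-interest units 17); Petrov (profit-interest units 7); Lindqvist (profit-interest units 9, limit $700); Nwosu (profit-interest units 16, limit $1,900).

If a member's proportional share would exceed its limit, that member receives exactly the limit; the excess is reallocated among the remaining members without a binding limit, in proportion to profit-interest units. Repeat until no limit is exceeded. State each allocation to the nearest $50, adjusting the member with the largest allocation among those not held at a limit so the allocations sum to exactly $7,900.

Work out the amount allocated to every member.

Total profit-interest units = 49.
Proportional shares (ignoring caps): Sato 2,740.82; Petrov 1,128.57; Lindqvist 1,451.02; Nwosu 2,579.59.
Cap binds for Lindqvist ($700), Nwosu ($1,900); remaining pool $5,300 reallocated over remaining profit-interest units 24.
Shares after redistribution: Sato 3,754.17 → $3,750; Petrov 1,545.83 → $1,550.

Sato: $3,750; Petrov: $1,550; Lindqvist: $700; Nwosu: $1,900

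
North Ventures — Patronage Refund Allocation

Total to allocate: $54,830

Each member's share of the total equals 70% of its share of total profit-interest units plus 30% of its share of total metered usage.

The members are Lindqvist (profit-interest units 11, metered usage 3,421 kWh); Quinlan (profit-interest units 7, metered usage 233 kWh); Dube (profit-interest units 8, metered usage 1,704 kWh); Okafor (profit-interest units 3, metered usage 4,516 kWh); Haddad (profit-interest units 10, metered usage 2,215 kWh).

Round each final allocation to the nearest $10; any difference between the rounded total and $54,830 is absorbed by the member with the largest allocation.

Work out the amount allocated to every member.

Lindqvist: $15,470; Quinlan: $7,210; Dube: $10,190; Okafor: $9,100; Haddad: $12,860

Profit-interest units total 39; metered usage total 12,089.
Combined weights (70% profit-interest units + 30% metered usage): Lindqvist 0.2823; Quinlan 0.1314; Dube 0.1859; Okafor 0.1659; Haddad 0.2345.
Pro-rata amounts: Lindqvist 15,480.22; Quinlan 7,205.93; Dube 10,191.59; Okafor 9,097.12; Haddad 12,855.14.
Rounded to nearest $10: Lindqvist $15,480; Quinlan $7,210; Dube $10,190; Okafor $9,100; Haddad $12,860. Sum = $54,840.
Difference $54,830 − $54,840 = −$10 applied to largest allocation (Lindqvist): Lindqvist becomes $15,470.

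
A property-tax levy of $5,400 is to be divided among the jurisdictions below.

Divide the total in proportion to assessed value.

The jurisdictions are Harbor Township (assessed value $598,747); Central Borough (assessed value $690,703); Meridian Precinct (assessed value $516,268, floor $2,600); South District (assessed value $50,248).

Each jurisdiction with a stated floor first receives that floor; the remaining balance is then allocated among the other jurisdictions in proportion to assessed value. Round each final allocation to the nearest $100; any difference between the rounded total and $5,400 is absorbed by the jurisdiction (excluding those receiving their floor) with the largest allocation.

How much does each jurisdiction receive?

Harbor Township: $1,300; Central Borough: $1,400; Meridian Precinct: $2,600; South District: $100

Fund the minimums — Meridian Precinct $2,600. Residual $2,800.
Residual split over remaining assessed value 1,339,698: Harbor Township 1,251.40 → $1,300; Central Borough 1,443.59 → $1,400; South District 105.02 → $100.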